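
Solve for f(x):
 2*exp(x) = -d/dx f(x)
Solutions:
 f(x) = C1 - 2*exp(x)


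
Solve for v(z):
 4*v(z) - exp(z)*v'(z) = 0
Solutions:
 v(z) = C1*exp(-4*exp(-z))


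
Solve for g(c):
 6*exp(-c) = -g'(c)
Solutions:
 g(c) = C1 + 6*exp(-c)


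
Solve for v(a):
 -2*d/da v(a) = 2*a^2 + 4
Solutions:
 v(a) = C1 - a^3/3 - 2*a


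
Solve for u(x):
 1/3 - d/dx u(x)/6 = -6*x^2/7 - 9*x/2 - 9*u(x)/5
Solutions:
 u(x) = C1*exp(54*x/5) - 10*x^2/21 - 2935*x/1134 - 26015/61236


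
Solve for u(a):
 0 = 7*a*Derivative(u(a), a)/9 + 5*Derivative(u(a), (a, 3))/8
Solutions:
 u(a) = C1 + Integral(C2*airyai(-2*525^(1/3)*a/15) + C3*airybi(-2*525^(1/3)*a/15), a)


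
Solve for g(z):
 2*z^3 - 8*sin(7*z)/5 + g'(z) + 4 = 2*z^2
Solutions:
 g(z) = C1 - z^4/2 + 2*z^3/3 - 4*z - 8*cos(7*z)/35


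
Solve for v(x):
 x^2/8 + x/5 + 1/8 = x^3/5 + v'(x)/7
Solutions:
 v(x) = C1 - 7*x^4/20 + 7*x^3/24 + 7*x^2/10 + 7*x/8


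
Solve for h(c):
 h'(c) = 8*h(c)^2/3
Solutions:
 h(c) = -3/(C1 + 8*c)


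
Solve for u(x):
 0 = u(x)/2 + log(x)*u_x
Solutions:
 u(x) = C1*exp(-li(x)/2)


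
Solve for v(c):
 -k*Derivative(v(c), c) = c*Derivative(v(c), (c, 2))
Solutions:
 v(c) = C1 + c^(1 - re(k))*(C2*sin(log(c)*Abs(im(k))) + C3*cos(log(c)*im(k)))


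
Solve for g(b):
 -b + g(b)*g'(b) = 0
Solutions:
 g(b) = -sqrt(C1 + b^2)
 g(b) = sqrt(C1 + b^2)


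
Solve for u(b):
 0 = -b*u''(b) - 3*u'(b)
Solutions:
 u(b) = C1 + C2/b^2


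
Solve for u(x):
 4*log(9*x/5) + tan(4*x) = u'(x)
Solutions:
 u(x) = C1 + 4*x*log(x) - 4*x*log(5) - 4*x + 8*x*log(3) - log(cos(4*x))/4


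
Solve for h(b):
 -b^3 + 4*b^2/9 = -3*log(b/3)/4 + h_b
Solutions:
 h(b) = C1 - b^4/4 + 4*b^3/27 + 3*b*log(b)/4 - 3*b*log(3)/4 - 3*b/4


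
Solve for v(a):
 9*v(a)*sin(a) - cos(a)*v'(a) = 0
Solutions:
 v(a) = C1/cos(a)^9


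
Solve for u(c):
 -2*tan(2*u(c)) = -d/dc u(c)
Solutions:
 u(c) = -asin(C1*exp(4*c))/2 + pi/2
 u(c) = asin(C1*exp(4*c))/2


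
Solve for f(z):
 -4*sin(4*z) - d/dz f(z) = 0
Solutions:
 f(z) = C1 + cos(4*z)


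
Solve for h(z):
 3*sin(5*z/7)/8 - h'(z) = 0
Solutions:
 h(z) = C1 - 21*cos(5*z/7)/40


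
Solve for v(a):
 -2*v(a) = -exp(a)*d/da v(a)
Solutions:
 v(a) = C1*exp(-2*exp(-a))


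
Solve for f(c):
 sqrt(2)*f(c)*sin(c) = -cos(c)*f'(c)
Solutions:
 f(c) = C1*cos(c)^(sqrt(2))


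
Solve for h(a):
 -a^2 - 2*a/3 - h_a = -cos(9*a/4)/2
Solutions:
 h(a) = C1 - a^3/3 - a^2/3 + 2*sin(9*a/4)/9


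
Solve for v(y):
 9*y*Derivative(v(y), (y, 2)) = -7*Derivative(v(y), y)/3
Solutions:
 v(y) = C1 + C2*y^(20/27)


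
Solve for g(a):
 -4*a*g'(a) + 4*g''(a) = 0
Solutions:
 g(a) = C1 + C2*erfi(sqrt(2)*a/2)


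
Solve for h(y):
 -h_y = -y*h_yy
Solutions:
 h(y) = C1 + C2*y^2


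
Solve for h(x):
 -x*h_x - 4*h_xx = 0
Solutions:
 h(x) = C1 + C2*erf(sqrt(2)*x/4)


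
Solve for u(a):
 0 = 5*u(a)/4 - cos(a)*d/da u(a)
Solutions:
 u(a) = C1*(sin(a) + 1)^(5/8)/(sin(a) - 1)^(5/8)


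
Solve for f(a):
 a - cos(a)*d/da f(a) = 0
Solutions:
 f(a) = C1 + Integral(a/cos(a), a)


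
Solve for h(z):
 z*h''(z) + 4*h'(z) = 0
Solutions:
 h(z) = C1 + C2/z^3


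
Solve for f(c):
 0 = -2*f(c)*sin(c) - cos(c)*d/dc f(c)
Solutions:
 f(c) = C1*cos(c)^2


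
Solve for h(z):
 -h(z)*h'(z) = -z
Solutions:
 h(z) = -sqrt(C1 + z^2)
 h(z) = sqrt(C1 + z^2)


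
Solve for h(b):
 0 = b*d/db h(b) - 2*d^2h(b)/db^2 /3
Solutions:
 h(b) = C1 + C2*erfi(sqrt(3)*b/2)


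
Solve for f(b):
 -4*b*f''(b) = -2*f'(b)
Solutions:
 f(b) = C1 + C2*b^(3/2)


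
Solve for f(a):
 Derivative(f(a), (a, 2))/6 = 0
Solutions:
 f(a) = C1 + C2*a


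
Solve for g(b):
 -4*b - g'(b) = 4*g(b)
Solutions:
 g(b) = C1*exp(-4*b) - b + 1/4


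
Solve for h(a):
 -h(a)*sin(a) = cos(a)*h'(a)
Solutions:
 h(a) = C1*cos(a)


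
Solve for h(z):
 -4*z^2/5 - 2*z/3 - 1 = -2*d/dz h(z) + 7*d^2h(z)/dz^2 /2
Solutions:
 h(z) = C1 + C2*exp(4*z/7) + 2*z^3/15 + 13*z^2/15 + 53*z/15


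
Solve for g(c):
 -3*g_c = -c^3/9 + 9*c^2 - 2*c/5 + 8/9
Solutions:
 g(c) = C1 + c^4/108 - c^3 + c^2/15 - 8*c/27


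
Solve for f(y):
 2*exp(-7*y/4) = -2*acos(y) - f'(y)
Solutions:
 f(y) = C1 - 2*y*acos(y) + 2*sqrt(1 - y^2) + 8*exp(-7*y/4)/7


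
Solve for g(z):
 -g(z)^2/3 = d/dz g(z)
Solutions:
 g(z) = 3/(C1 + z)


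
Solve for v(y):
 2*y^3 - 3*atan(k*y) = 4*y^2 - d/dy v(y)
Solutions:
 v(y) = C1 - y^4/2 + 4*y^3/3 + 3*Piecewise((y*atan(k*y) - log(k^2*y^2 + 1)/(2*k), Ne(k, 0)), (0, True))


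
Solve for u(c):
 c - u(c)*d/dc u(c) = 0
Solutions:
 u(c) = -sqrt(C1 + c^2)
 u(c) = sqrt(C1 + c^2)


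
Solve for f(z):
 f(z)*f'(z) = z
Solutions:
 f(z) = -sqrt(C1 + z^2)
 f(z) = sqrt(C1 + z^2)


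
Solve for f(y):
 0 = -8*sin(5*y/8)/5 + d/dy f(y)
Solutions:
 f(y) = C1 - 64*cos(5*y/8)/25


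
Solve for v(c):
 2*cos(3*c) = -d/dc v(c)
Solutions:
 v(c) = C1 - 2*sin(3*c)/3


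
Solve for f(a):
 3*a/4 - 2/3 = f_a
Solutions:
 f(a) = C1 + 3*a^2/8 - 2*a/3


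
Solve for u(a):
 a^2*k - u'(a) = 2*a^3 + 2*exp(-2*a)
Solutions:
 u(a) = C1 - a^4/2 + a^3*k/3 + exp(-2*a)


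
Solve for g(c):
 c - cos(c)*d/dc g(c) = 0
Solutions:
 g(c) = C1 + Integral(c/cos(c), c)


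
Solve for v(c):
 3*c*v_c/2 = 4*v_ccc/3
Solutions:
 v(c) = C1 + Integral(C2*airyai(3^(2/3)*c/2) + C3*airybi(3^(2/3)*c/2), c)


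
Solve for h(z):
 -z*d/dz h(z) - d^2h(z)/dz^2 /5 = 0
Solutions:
 h(z) = C1 + C2*erf(sqrt(10)*z/2)


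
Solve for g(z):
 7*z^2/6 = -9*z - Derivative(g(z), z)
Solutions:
 g(z) = C1 - 7*z^3/18 - 9*z^2/2


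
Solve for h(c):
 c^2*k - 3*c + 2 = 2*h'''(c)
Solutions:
 h(c) = C1 + C2*c + C3*c^2 + c^5*k/120 - c^4/16 + c^3/6


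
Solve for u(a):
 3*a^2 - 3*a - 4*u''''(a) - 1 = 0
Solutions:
 u(a) = C1 + C2*a + C3*a^2 + C4*a^3 + a^6/480 - a^5/160 - a^4/96


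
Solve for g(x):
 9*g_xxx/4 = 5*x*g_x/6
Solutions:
 g(x) = C1 + Integral(C2*airyai(10^(1/3)*x/3) + C3*airybi(10^(1/3)*x/3), x)


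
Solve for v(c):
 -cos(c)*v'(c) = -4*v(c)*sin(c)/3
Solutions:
 v(c) = C1/cos(c)^(4/3)


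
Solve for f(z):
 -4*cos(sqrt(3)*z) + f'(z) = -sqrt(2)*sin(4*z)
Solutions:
 f(z) = C1 + 4*sqrt(3)*sin(sqrt(3)*z)/3 + sqrt(2)*cos(4*z)/4


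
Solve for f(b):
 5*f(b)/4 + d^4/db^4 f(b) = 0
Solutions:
 f(b) = (C1*sin(5^(1/4)*b/2) + C2*cos(5^(1/4)*b/2))*exp(-5^(1/4)*b/2) + (C3*sin(5^(1/4)*b/2) + C4*cos(5^(1/4)*b/2))*exp(5^(1/4)*b/2)


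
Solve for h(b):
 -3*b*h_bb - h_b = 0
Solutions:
 h(b) = C1 + C2*b^(2/3)


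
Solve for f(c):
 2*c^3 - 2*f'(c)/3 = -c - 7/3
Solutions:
 f(c) = C1 + 3*c^4/4 + 3*c^2/4 + 7*c/2


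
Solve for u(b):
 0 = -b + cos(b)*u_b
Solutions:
 u(b) = C1 + Integral(b/cos(b), b)


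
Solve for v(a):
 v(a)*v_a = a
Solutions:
 v(a) = -sqrt(C1 + a^2)
 v(a) = sqrt(C1 + a^2)


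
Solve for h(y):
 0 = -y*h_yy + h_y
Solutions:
 h(y) = C1 + C2*y^2


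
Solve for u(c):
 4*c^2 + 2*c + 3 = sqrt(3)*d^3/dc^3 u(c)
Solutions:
 u(c) = C1 + C2*c + C3*c^2 + sqrt(3)*c^5/45 + sqrt(3)*c^4/36 + sqrt(3)*c^3/6


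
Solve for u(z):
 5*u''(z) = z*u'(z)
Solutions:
 u(z) = C1 + C2*erfi(sqrt(10)*z/10)


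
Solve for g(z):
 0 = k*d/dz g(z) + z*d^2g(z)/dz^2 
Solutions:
 g(z) = C1 + z^(1 - re(k))*(C2*sin(log(z)*Abs(im(k))) + C3*cos(log(z)*im(k)))


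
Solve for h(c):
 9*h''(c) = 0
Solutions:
 h(c) = C1 + C2*c


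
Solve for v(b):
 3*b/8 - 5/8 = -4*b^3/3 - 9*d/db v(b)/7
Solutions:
 v(b) = C1 - 7*b^4/27 - 7*b^2/48 + 35*b/72


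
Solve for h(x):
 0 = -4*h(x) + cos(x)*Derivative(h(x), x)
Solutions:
 h(x) = C1*(sin(x)^2 + 2*sin(x) + 1)/(sin(x)^2 - 2*sin(x) + 1)


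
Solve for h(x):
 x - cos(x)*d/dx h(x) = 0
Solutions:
 h(x) = C1 + Integral(x/cos(x), x)


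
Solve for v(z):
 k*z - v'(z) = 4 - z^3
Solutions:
 v(z) = C1 + k*z^2/2 + z^4/4 - 4*z


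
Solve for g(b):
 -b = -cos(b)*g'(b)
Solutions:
 g(b) = C1 + Integral(b/cos(b), b)


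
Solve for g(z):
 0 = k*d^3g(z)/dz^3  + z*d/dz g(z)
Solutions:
 g(z) = C1 + Integral(C2*airyai(z*(-1/k)^(1/3)) + C3*airybi(z*(-1/k)^(1/3)), z)


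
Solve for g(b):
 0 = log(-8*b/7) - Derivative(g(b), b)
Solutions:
 g(b) = C1 + b*log(-b) + b*(-log(7) - 1 + 3*log(2))


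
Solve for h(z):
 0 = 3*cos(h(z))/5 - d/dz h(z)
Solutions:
 -3*z/5 - log(sin(h(z)) - 1)/2 + log(sin(h(z)) + 1)/2 = C1


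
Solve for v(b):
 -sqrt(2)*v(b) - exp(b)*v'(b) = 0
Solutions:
 v(b) = C1*exp(sqrt(2)*exp(-b))


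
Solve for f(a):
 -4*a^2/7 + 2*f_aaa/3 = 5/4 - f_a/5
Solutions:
 f(a) = C1 + C2*sin(sqrt(30)*a/10) + C3*cos(sqrt(30)*a/10) + 20*a^3/21 - 1075*a/84


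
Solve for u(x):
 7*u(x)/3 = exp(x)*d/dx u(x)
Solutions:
 u(x) = C1*exp(-7*exp(-x)/3)


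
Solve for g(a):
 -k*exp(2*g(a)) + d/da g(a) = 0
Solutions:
 g(a) = log(-sqrt(-1/(C1 + a*k))) - log(2)/2
 g(a) = log(-1/(C1 + a*k))/2 - log(2)/2


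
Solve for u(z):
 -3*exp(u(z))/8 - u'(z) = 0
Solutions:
 u(z) = log(1/(C1 + 3*z)) + 3*log(2)


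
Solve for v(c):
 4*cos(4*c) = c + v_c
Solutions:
 v(c) = C1 - c^2/2 + sin(4*c)


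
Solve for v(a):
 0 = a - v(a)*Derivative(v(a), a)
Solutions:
 v(a) = -sqrt(C1 + a^2)
 v(a) = sqrt(C1 + a^2)


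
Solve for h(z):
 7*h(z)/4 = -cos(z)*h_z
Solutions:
 h(z) = C1*(sin(z) - 1)^(7/8)/(sin(z) + 1)^(7/8)


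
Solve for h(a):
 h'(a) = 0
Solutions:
 h(a) = C1


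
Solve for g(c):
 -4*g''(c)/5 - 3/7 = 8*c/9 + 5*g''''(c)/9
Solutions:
 g(c) = C1 + C2*c + C3*sin(6*c/5) + C4*cos(6*c/5) - 5*c^3/27 - 15*c^2/56


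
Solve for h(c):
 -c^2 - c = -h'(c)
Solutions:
 h(c) = C1 + c^3/3 + c^2/2


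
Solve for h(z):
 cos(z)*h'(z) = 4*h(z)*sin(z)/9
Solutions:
 h(z) = C1/cos(z)^(4/9)


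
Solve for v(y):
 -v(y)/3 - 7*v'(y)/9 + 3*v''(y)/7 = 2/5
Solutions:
 v(y) = C1*exp(y*(49 - sqrt(4669))/54) + C2*exp(y*(49 + sqrt(4669))/54) - 6/5


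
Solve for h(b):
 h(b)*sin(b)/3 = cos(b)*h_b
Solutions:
 h(b) = C1/cos(b)^(1/3)


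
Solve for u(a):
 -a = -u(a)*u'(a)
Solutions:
 u(a) = -sqrt(C1 + a^2)
 u(a) = sqrt(C1 + a^2)


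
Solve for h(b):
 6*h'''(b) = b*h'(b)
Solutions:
 h(b) = C1 + Integral(C2*airyai(6^(2/3)*b/6) + C3*airybi(6^(2/3)*b/6), b)


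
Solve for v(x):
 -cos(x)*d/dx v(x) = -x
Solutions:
 v(x) = C1 + Integral(x/cos(x), x)


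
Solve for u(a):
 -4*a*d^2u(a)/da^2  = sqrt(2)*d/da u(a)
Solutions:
 u(a) = C1 + C2*a^(1 - sqrt(2)/4)


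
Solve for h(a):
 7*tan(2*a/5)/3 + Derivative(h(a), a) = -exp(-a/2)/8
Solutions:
 h(a) = C1 - 35*log(tan(2*a/5)^2 + 1)/12 + exp(-a/2)/4


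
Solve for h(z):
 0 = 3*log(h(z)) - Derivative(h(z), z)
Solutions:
 li(h(z)) = C1 + 3*z


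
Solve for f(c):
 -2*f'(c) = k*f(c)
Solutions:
 f(c) = C1*exp(-c*k/2)


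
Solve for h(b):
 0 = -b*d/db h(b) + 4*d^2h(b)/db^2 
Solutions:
 h(b) = C1 + C2*erfi(sqrt(2)*b/4)


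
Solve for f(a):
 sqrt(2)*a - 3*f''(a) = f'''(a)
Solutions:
 f(a) = C1 + C2*a + C3*exp(-3*a) + sqrt(2)*a^3/18 - sqrt(2)*a^2/18


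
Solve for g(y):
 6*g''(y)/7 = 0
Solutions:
 g(y) = C1 + C2*y


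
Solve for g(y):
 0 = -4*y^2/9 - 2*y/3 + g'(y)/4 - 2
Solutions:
 g(y) = C1 + 16*y^3/27 + 4*y^2/3 + 8*y


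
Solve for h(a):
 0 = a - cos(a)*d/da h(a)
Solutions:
 h(a) = C1 + Integral(a/cos(a), a)


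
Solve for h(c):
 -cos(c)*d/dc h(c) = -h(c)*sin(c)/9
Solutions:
 h(c) = C1/cos(c)^(1/9)


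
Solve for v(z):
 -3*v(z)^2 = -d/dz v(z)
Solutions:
 v(z) = -1/(C1 + 3*z)


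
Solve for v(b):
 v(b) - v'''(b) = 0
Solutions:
 v(b) = C3*exp(b) + (C1*sin(sqrt(3)*b/2) + C2*cos(sqrt(3)*b/2))*exp(-b/2)


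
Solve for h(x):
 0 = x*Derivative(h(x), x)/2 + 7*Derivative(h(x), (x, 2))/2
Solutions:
 h(x) = C1 + C2*erf(sqrt(14)*x/14)


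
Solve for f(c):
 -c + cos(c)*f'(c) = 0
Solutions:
 f(c) = C1 + Integral(c/cos(c), c)


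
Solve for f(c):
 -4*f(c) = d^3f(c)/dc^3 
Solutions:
 f(c) = C3*exp(-2^(2/3)*c) + (C1*sin(2^(2/3)*sqrt(3)*c/2) + C2*cos(2^(2/3)*sqrt(3)*c/2))*exp(2^(2/3)*c/2)


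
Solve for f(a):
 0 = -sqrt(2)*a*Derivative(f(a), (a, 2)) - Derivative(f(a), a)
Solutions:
 f(a) = C1 + C2*a^(1 - sqrt(2)/2)


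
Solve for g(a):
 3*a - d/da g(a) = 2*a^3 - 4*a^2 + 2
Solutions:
 g(a) = C1 - a^4/2 + 4*a^3/3 + 3*a^2/2 - 2*a


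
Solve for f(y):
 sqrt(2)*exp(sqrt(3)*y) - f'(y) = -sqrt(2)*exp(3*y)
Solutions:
 f(y) = C1 + sqrt(2)*exp(3*y)/3 + sqrt(6)*exp(sqrt(3)*y)/3


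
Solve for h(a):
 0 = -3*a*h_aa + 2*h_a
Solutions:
 h(a) = C1 + C2*a^(5/3)


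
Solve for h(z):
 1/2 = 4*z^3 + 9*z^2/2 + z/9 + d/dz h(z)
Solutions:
 h(z) = C1 - z^4 - 3*z^3/2 - z^2/18 + z/2


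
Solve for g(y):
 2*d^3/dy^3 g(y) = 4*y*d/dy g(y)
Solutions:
 g(y) = C1 + Integral(C2*airyai(2^(1/3)*y) + C3*airybi(2^(1/3)*y), y)


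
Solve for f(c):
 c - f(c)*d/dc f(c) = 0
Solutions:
 f(c) = -sqrt(C1 + c^2)
 f(c) = sqrt(C1 + c^2)


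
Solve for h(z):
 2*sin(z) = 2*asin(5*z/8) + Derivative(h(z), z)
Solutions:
 h(z) = C1 - 2*z*asin(5*z/8) - 2*sqrt(64 - 25*z^2)/5 - 2*cos(z)


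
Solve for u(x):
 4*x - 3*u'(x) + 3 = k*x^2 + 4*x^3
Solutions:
 u(x) = C1 - k*x^3/9 - x^4/3 + 2*x^2/3 + x


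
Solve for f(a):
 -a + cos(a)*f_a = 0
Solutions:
 f(a) = C1 + Integral(a/cos(a), a)


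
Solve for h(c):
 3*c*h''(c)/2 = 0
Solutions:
 h(c) = C1 + C2*c


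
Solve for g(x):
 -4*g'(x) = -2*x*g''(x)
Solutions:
 g(x) = C1 + C2*x^3


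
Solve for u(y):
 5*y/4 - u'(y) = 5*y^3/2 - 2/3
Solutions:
 u(y) = C1 - 5*y^4/8 + 5*y^2/8 + 2*y/3


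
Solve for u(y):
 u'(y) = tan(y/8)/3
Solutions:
 u(y) = C1 - 8*log(cos(y/8))/3


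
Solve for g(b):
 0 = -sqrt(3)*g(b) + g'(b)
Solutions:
 g(b) = C1*exp(sqrt(3)*b)


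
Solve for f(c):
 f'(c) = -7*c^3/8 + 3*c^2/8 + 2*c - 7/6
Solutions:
 f(c) = C1 - 7*c^4/32 + c^3/8 + c^2 - 7*c/6


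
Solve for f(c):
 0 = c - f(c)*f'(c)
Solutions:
 f(c) = -sqrt(C1 + c^2)
 f(c) = sqrt(C1 + c^2)


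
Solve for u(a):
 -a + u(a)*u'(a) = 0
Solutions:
 u(a) = -sqrt(C1 + a^2)
 u(a) = sqrt(C1 + a^2)


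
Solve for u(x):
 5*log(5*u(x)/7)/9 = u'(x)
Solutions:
 -9*Integral(1/(log(_y) - log(7) + log(5)), (_y, u(x)))/5 = C1 - x


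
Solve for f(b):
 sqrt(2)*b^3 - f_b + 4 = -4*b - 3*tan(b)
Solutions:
 f(b) = C1 + sqrt(2)*b^4/4 + 2*b^2 + 4*b - 3*log(cos(b))


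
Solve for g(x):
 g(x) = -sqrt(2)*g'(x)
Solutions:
 g(x) = C1*exp(-sqrt(2)*x/2)


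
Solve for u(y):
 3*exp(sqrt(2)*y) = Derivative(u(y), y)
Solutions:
 u(y) = C1 + 3*sqrt(2)*exp(sqrt(2)*y)/2


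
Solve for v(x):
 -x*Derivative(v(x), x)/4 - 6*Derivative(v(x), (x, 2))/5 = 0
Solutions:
 v(x) = C1 + C2*erf(sqrt(15)*x/12)


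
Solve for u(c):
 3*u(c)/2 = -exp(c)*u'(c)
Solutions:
 u(c) = C1*exp(3*exp(-c)/2)


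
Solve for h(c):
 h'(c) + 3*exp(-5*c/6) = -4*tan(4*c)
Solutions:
 h(c) = C1 - log(tan(4*c)^2 + 1)/2 + 18*exp(-5*c/6)/5


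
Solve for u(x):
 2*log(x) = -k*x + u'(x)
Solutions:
 u(x) = C1 + k*x^2/2 + 2*x*log(x) - 2*x


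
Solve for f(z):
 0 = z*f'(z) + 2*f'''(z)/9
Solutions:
 f(z) = C1 + Integral(C2*airyai(-6^(2/3)*z/2) + C3*airybi(-6^(2/3)*z/2), z)


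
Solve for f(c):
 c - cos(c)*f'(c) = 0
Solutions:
 f(c) = C1 + Integral(c/cos(c), c)


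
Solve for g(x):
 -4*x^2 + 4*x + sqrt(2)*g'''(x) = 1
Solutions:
 g(x) = C1 + C2*x + C3*x^2 + sqrt(2)*x^5/30 - sqrt(2)*x^4/12 + sqrt(2)*x^3/12


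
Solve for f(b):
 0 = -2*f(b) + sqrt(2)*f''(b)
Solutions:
 f(b) = C1*exp(-2^(1/4)*b) + C2*exp(2^(1/4)*b)


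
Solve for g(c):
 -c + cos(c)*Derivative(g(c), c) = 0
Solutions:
 g(c) = C1 + Integral(c/cos(c), c)


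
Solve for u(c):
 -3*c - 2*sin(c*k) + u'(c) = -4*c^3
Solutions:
 u(c) = C1 - c^4 + 3*c^2/2 - 2*cos(c*k)/k


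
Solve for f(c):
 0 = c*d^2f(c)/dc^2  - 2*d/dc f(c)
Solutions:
 f(c) = C1 + C2*c^3


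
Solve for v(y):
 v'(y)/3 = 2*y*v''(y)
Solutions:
 v(y) = C1 + C2*y^(7/6)


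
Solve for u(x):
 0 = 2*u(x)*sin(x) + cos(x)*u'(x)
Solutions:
 u(x) = C1*cos(x)^2


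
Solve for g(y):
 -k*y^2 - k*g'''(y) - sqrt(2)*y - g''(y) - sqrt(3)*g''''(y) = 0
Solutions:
 g(y) = C1 + C2*y + C3*exp(sqrt(3)*y*(-k + sqrt(k^2 - 4*sqrt(3)))/6) + C4*exp(-sqrt(3)*y*(k + sqrt(k^2 - 4*sqrt(3)))/6) - k*y^4/12 + k*y^2*(-k^2 + sqrt(2)/2 + sqrt(3)) + y^3*(2*k^2 - sqrt(2))/6


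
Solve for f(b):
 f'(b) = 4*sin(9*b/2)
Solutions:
 f(b) = C1 - 8*cos(9*b/2)/9


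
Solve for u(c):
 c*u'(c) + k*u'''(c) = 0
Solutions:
 u(c) = C1 + Integral(C2*airyai(c*(-1/k)^(1/3)) + C3*airybi(c*(-1/k)^(1/3)), c)


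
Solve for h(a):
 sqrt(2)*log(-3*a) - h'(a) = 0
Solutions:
 h(a) = C1 + sqrt(2)*a*log(-a) + sqrt(2)*a*(-1 + log(3))


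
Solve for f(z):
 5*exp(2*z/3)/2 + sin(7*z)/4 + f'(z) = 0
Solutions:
 f(z) = C1 - 15*exp(2*z/3)/4 + cos(7*z)/28


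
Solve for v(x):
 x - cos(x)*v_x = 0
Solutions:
 v(x) = C1 + Integral(x/cos(x), x)


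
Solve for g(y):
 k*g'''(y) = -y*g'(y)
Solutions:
 g(y) = C1 + Integral(C2*airyai(y*(-1/k)^(1/3)) + C3*airybi(y*(-1/k)^(1/3)), y)


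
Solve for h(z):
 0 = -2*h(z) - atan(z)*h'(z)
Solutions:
 h(z) = C1*exp(-2*Integral(1/atan(z), z))


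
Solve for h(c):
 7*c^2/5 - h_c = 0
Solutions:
 h(c) = C1 + 7*c^3/15


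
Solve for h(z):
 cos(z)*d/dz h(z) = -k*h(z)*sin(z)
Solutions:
 h(z) = C1*exp(k*log(cos(z)))


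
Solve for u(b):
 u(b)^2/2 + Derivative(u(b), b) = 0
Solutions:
 u(b) = 2/(C1 + b)


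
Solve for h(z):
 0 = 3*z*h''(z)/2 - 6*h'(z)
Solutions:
 h(z) = C1 + C2*z^5


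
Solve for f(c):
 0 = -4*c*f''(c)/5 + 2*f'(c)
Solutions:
 f(c) = C1 + C2*c^(7/2)


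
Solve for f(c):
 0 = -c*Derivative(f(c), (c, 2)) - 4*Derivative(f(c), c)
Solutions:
 f(c) = C1 + C2/c^3


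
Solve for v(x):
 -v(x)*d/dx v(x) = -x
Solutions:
 v(x) = -sqrt(C1 + x^2)
 v(x) = sqrt(C1 + x^2)


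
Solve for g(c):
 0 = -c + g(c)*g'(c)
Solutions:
 g(c) = -sqrt(C1 + c^2)
 g(c) = sqrt(C1 + c^2)


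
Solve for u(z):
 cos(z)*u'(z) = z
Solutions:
 u(z) = C1 + Integral(z/cos(z), z)


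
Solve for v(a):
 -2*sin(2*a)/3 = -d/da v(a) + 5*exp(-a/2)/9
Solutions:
 v(a) = C1 - cos(2*a)/3 - 10*exp(-a/2)/9


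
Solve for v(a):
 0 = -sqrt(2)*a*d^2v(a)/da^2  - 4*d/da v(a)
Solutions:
 v(a) = C1 + C2*a^(1 - 2*sqrt(2))


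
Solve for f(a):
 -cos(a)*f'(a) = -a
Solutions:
 f(a) = C1 + Integral(a/cos(a), a)


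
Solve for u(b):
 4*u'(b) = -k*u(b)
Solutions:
 u(b) = C1*exp(-b*k/4)


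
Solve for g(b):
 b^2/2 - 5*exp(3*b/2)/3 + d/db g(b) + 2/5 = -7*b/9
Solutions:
 g(b) = C1 - b^3/6 - 7*b^2/18 - 2*b/5 + 10*exp(3*b/2)/9


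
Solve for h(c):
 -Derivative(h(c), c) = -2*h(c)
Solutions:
 h(c) = C1*exp(2*c)


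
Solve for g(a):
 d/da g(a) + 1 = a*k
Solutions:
 g(a) = C1 + a^2*k/2 - a


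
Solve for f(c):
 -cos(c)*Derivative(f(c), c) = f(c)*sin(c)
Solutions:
 f(c) = C1*cos(c)


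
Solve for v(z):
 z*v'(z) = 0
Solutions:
 v(z) = C1


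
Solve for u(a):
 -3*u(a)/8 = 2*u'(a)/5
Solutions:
 u(a) = C1*exp(-15*a/16)


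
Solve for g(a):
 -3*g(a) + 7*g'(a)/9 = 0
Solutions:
 g(a) = C1*exp(27*a/7)


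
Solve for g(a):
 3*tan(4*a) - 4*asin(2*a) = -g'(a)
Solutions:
 g(a) = C1 + 4*a*asin(2*a) + 2*sqrt(1 - 4*a^2) + 3*log(cos(4*a))/4


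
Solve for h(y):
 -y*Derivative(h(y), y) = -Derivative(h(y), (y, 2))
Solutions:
 h(y) = C1 + C2*erfi(sqrt(2)*y/2)


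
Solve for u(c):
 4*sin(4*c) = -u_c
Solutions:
 u(c) = C1 + cos(4*c)


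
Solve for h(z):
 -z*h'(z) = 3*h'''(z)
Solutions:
 h(z) = C1 + Integral(C2*airyai(-3^(2/3)*z/3) + C3*airybi(-3^(2/3)*z/3), z)


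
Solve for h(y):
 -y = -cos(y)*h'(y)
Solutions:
 h(y) = C1 + Integral(y/cos(y), y)


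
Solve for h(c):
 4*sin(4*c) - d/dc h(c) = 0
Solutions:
 h(c) = C1 - cos(4*c)


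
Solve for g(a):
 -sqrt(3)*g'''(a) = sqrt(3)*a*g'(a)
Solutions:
 g(a) = C1 + Integral(C2*airyai(-a) + C3*airybi(-a), a)


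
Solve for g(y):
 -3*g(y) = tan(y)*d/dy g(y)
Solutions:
 g(y) = C1/sin(y)^3


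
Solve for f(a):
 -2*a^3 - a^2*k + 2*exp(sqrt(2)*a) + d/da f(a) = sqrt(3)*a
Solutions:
 f(a) = C1 + a^4/2 + a^3*k/3 + sqrt(3)*a^2/2 - sqrt(2)*exp(sqrt(2)*a)


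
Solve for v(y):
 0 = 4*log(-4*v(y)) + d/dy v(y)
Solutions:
 Integral(1/(log(-_y) + 2*log(2)), (_y, v(y)))/4 = C1 - y


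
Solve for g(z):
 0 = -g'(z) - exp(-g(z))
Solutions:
 g(z) = log(C1 - z)


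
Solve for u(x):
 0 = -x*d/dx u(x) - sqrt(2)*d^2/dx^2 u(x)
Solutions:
 u(x) = C1 + C2*erf(2^(1/4)*x/2)


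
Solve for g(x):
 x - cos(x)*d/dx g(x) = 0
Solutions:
 g(x) = C1 + Integral(x/cos(x), x)


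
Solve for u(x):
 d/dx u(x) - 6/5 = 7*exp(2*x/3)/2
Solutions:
 u(x) = C1 + 6*x/5 + 21*exp(2*x/3)/4


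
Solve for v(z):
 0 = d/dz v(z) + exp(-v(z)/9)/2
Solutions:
 v(z) = 9*log(C1 - z/18)


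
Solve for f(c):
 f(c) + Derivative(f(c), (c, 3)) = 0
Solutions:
 f(c) = C3*exp(-c) + (C1*sin(sqrt(3)*c/2) + C2*cos(sqrt(3)*c/2))*exp(c/2)


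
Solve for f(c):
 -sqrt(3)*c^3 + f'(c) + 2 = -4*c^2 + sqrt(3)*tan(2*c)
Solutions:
 f(c) = C1 + sqrt(3)*c^4/4 - 4*c^3/3 - 2*c - sqrt(3)*log(cos(2*c))/2


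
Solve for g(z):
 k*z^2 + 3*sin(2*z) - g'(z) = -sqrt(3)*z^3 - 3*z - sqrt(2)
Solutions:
 g(z) = C1 + k*z^3/3 + sqrt(3)*z^4/4 + 3*z^2/2 + sqrt(2)*z - 3*cos(2*z)/2


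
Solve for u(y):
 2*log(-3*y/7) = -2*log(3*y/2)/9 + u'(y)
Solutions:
 u(y) = C1 + 20*y*log(y)/9 + y*(-log(98) - 20/9 + 7*log(2)/9 + 20*log(3)/9 + 2*I*pi)


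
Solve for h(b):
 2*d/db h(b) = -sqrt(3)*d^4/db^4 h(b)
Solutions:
 h(b) = C1 + C4*exp(-2^(1/3)*3^(5/6)*b/3) + (C2*sin(6^(1/3)*b/2) + C3*cos(6^(1/3)*b/2))*exp(2^(1/3)*3^(5/6)*b/6)


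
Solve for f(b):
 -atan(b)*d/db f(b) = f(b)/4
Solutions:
 f(b) = C1*exp(-Integral(1/atan(b), b)/4)


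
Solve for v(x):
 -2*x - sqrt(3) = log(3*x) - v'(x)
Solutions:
 v(x) = C1 + x^2 + x*log(x) - x + x*log(3) + sqrt(3)*x


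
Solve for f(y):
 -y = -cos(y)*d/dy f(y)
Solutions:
 f(y) = C1 + Integral(y/cos(y), y)


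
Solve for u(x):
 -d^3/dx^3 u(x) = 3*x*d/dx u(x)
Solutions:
 u(x) = C1 + Integral(C2*airyai(-3^(1/3)*x) + C3*airybi(-3^(1/3)*x), x)


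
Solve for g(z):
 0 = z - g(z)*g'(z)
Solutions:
 g(z) = -sqrt(C1 + z^2)
 g(z) = sqrt(C1 + z^2)


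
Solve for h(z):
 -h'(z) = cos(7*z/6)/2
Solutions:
 h(z) = C1 - 3*sin(7*z/6)/7


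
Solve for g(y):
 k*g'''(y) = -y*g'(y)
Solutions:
 g(y) = C1 + Integral(C2*airyai(y*(-1/k)^(1/3)) + C3*airybi(y*(-1/k)^(1/3)), y)


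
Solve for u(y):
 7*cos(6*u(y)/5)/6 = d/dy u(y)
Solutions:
 -7*y/6 - 5*log(sin(6*u(y)/5) - 1)/12 + 5*log(sin(6*u(y)/5) + 1)/12 = C1


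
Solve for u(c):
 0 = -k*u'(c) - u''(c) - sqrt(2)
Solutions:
 u(c) = C1 + C2*exp(-c*k) - sqrt(2)*c/k


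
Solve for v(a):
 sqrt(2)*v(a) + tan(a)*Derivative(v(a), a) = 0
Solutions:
 v(a) = C1/sin(a)^(sqrt(2))


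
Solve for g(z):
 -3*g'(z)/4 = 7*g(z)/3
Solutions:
 g(z) = C1*exp(-28*z/9)


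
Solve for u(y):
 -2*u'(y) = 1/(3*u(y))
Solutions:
 u(y) = -sqrt(C1 - 3*y)/3
 u(y) = sqrt(C1 - 3*y)/3


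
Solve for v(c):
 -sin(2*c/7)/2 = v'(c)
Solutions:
 v(c) = C1 + 7*cos(2*c/7)/4


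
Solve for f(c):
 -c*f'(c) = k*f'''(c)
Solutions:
 f(c) = C1 + Integral(C2*airyai(c*(-1/k)^(1/3)) + C3*airybi(c*(-1/k)^(1/3)), c)


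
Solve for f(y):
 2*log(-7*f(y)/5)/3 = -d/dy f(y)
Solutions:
 3*Integral(1/(log(-_y) - log(5) + log(7)), (_y, f(y)))/2 = C1 - y


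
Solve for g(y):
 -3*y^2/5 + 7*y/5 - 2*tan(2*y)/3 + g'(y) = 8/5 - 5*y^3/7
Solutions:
 g(y) = C1 - 5*y^4/28 + y^3/5 - 7*y^2/10 + 8*y/5 - log(cos(2*y))/3


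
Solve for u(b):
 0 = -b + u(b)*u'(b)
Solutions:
 u(b) = -sqrt(C1 + b^2)
 u(b) = sqrt(C1 + b^2)


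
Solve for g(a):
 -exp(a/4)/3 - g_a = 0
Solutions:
 g(a) = C1 - 4*exp(a/4)/3


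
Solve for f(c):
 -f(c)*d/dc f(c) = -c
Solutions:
 f(c) = -sqrt(C1 + c^2)
 f(c) = sqrt(C1 + c^2)


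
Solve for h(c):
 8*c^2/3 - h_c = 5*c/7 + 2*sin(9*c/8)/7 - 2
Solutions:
 h(c) = C1 + 8*c^3/9 - 5*c^2/14 + 2*c + 16*cos(9*c/8)/63


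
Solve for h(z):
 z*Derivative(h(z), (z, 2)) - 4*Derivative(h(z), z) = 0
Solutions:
 h(z) = C1 + C2*z^5


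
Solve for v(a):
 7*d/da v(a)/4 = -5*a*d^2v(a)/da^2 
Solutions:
 v(a) = C1 + C2*a^(13/20)


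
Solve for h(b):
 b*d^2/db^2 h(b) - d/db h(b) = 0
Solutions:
 h(b) = C1 + C2*b^2


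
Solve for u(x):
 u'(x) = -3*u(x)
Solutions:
 u(x) = C1*exp(-3*x)


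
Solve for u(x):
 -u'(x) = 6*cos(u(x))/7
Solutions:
 6*x/7 - log(sin(u(x)) - 1)/2 + log(sin(u(x)) + 1)/2 = C1


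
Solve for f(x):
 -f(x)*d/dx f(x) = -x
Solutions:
 f(x) = -sqrt(C1 + x^2)
 f(x) = sqrt(C1 + x^2)


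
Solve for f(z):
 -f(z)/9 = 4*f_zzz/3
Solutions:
 f(z) = C3*exp(z*(-18^(1/3) + 3*2^(1/3)*3^(2/3))/24)*sin(2^(1/3)*3^(1/6)*z/4) + C4*exp(z*(-18^(1/3) + 3*2^(1/3)*3^(2/3))/24)*cos(2^(1/3)*3^(1/6)*z/4) + C5*exp(-z*(18^(1/3) + 3*2^(1/3)*3^(2/3))/24) + (C1*sin(2^(1/3)*3^(1/6)*z/4) + C2*cos(2^(1/3)*3^(1/6)*z/4))*exp(18^(1/3)*z/12)


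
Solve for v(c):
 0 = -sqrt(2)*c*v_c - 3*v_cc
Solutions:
 v(c) = C1 + C2*erf(2^(3/4)*sqrt(3)*c/6)


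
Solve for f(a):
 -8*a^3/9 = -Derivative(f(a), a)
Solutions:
 f(a) = C1 + 2*a^4/9


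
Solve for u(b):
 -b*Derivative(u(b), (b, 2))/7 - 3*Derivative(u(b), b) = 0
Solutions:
 u(b) = C1 + C2/b^20


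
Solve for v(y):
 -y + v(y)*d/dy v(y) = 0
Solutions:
 v(y) = -sqrt(C1 + y^2)
 v(y) = sqrt(C1 + y^2)


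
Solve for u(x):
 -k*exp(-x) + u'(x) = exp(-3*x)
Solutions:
 u(x) = C1 - k*exp(-x) - exp(-3*x)/3


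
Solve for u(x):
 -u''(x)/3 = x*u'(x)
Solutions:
 u(x) = C1 + C2*erf(sqrt(6)*x/2)


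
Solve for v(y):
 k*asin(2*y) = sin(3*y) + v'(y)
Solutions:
 v(y) = C1 + k*(y*asin(2*y) + sqrt(1 - 4*y^2)/2) + cos(3*y)/3


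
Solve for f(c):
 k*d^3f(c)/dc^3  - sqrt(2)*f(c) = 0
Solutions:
 f(c) = C1*exp(2^(1/6)*c*(1/k)^(1/3)) + C2*exp(2^(1/6)*c*(-1 + sqrt(3)*I)*(1/k)^(1/3)/2) + C3*exp(-2^(1/6)*c*(1 + sqrt(3)*I)*(1/k)^(1/3)/2)


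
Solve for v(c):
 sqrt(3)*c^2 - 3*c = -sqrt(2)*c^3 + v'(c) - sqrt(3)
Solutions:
 v(c) = C1 + sqrt(2)*c^4/4 + sqrt(3)*c^3/3 - 3*c^2/2 + sqrt(3)*c


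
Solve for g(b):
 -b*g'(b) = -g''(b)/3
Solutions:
 g(b) = C1 + C2*erfi(sqrt(6)*b/2)


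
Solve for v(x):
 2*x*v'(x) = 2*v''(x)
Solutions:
 v(x) = C1 + C2*erfi(sqrt(2)*x/2)


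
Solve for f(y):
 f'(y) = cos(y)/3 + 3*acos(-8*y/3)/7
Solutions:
 f(y) = C1 + 3*y*acos(-8*y/3)/7 + 3*sqrt(9 - 64*y^2)/56 + sin(y)/3


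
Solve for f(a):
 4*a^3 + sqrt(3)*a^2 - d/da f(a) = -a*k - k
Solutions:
 f(a) = C1 + a^4 + sqrt(3)*a^3/3 + a^2*k/2 + a*k


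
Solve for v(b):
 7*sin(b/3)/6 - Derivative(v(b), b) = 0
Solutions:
 v(b) = C1 - 7*cos(b/3)/2


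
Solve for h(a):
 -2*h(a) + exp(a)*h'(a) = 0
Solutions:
 h(a) = C1*exp(-2*exp(-a))


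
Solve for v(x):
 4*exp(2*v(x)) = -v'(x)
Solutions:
 v(x) = log(-sqrt(-1/(C1 - 4*x))) - log(2)/2
 v(x) = log(-1/(C1 - 4*x))/2 - log(2)/2


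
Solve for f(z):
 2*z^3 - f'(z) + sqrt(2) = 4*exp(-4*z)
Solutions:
 f(z) = C1 + z^4/2 + sqrt(2)*z + exp(-4*z)


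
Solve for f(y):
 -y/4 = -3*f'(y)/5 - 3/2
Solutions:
 f(y) = C1 + 5*y^2/24 - 5*y/2


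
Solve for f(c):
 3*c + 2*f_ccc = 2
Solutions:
 f(c) = C1 + C2*c + C3*c^2 - c^4/16 + c^3/6


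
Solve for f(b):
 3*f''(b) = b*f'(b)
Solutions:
 f(b) = C1 + C2*erfi(sqrt(6)*b/6)


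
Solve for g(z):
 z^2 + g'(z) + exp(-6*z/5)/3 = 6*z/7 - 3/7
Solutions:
 g(z) = C1 - z^3/3 + 3*z^2/7 - 3*z/7 + 5*exp(-6*z/5)/18


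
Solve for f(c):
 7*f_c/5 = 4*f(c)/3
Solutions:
 f(c) = C1*exp(20*c/21)


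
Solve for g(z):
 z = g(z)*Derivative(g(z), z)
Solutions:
 g(z) = -sqrt(C1 + z^2)
 g(z) = sqrt(C1 + z^2)


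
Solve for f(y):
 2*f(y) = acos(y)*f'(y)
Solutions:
 f(y) = C1*exp(2*Integral(1/acos(y), y))


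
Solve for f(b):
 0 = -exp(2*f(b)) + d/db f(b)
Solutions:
 f(b) = log(-sqrt(-1/(C1 + b))) - log(2)/2
 f(b) = log(-1/(C1 + b))/2 - log(2)/2


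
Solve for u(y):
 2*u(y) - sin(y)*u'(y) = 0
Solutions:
 u(y) = C1*(cos(y) - 1)/(cos(y) + 1)


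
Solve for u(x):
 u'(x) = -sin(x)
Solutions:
 u(x) = C1 + cos(x)


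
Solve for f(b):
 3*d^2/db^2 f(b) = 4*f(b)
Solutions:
 f(b) = C1*exp(-2*sqrt(3)*b/3) + C2*exp(2*sqrt(3)*b/3)


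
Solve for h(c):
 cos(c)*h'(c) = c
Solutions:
 h(c) = C1 + Integral(c/cos(c), c)


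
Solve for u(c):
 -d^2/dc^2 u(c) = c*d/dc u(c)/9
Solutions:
 u(c) = C1 + C2*erf(sqrt(2)*c/6)


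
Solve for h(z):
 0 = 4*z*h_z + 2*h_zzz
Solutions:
 h(z) = C1 + Integral(C2*airyai(-2^(1/3)*z) + C3*airybi(-2^(1/3)*z), z)


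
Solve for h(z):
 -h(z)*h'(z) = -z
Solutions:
 h(z) = -sqrt(C1 + z^2)
 h(z) = sqrt(C1 + z^2)


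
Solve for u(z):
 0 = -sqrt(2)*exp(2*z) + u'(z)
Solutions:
 u(z) = C1 + sqrt(2)*exp(2*z)/2


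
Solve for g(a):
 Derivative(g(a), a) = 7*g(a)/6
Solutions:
 g(a) = C1*exp(7*a/6)


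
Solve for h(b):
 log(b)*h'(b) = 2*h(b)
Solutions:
 h(b) = C1*exp(2*li(b))


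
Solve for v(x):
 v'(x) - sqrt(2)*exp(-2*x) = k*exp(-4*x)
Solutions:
 v(x) = C1 - k*exp(-4*x)/4 - sqrt(2)*exp(-2*x)/2


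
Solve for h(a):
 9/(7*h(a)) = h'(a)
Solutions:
 h(a) = -sqrt(C1 + 126*a)/7
 h(a) = sqrt(C1 + 126*a)/7


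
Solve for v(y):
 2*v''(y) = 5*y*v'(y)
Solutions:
 v(y) = C1 + C2*erfi(sqrt(5)*y/2)


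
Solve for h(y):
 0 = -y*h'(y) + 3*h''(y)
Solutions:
 h(y) = C1 + C2*erfi(sqrt(6)*y/6)


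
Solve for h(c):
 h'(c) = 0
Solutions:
 h(c) = C1


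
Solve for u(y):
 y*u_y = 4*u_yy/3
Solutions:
 u(y) = C1 + C2*erfi(sqrt(6)*y/4)


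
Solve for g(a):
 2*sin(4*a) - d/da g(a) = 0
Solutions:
 g(a) = C1 - cos(4*a)/2


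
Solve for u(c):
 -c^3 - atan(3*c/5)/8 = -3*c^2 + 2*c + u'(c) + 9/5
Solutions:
 u(c) = C1 - c^4/4 + c^3 - c^2 - c*atan(3*c/5)/8 - 9*c/5 + 5*log(9*c^2 + 25)/48


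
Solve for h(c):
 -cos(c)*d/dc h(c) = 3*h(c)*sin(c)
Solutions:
 h(c) = C1*cos(c)^3


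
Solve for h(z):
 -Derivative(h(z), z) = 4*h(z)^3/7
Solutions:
 h(z) = -sqrt(14)*sqrt(-1/(C1 - 4*z))/2
 h(z) = sqrt(14)*sqrt(-1/(C1 - 4*z))/2


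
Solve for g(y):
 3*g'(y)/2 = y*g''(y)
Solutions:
 g(y) = C1 + C2*y^(5/2)


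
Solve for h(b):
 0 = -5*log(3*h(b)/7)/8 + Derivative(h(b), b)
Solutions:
 -8*Integral(1/(log(_y) - log(7) + log(3)), (_y, h(b)))/5 = C1 - b


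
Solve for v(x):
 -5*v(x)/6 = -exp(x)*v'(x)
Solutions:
 v(x) = C1*exp(-5*exp(-x)/6)


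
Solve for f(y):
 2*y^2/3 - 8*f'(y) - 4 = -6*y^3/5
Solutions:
 f(y) = C1 + 3*y^4/80 + y^3/36 - y/2


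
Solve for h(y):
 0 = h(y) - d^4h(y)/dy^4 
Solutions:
 h(y) = C1*exp(-y) + C2*exp(y) + C3*sin(y) + C4*cos(y)


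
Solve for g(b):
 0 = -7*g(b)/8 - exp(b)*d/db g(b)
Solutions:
 g(b) = C1*exp(7*exp(-b)/8)


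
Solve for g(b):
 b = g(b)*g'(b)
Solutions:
 g(b) = -sqrt(C1 + b^2)
 g(b) = sqrt(C1 + b^2)


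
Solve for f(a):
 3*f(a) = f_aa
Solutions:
 f(a) = C1*exp(-sqrt(3)*a) + C2*exp(sqrt(3)*a)


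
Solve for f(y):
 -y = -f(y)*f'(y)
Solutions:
 f(y) = -sqrt(C1 + y^2)
 f(y) = sqrt(C1 + y^2)


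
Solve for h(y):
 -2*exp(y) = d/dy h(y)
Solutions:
 h(y) = C1 - 2*exp(y)


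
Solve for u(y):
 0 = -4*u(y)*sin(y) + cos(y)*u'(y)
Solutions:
 u(y) = C1/cos(y)^4


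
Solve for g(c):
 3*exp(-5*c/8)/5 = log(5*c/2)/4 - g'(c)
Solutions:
 g(c) = C1 + c*log(c)/4 + c*(-1 - log(2) + log(5))/4 + 24*exp(-5*c/8)/25


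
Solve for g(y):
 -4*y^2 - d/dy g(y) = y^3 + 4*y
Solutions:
 g(y) = C1 - y^4/4 - 4*y^3/3 - 2*y^2


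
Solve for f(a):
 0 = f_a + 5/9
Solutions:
 f(a) = C1 - 5*a/9


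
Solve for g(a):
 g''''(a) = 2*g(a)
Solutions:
 g(a) = C1*exp(-2^(1/4)*a) + C2*exp(2^(1/4)*a) + C3*sin(2^(1/4)*a) + C4*cos(2^(1/4)*a)


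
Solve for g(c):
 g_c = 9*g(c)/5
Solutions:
 g(c) = C1*exp(9*c/5)


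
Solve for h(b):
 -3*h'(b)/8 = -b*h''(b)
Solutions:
 h(b) = C1 + C2*b^(11/8)


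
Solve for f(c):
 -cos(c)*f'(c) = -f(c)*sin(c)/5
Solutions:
 f(c) = C1/cos(c)^(1/5)


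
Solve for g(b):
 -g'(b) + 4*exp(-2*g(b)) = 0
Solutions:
 g(b) = log(-sqrt(C1 + 8*b))
 g(b) = log(C1 + 8*b)/2


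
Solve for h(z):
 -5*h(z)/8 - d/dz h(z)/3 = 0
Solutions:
 h(z) = C1*exp(-15*z/8)


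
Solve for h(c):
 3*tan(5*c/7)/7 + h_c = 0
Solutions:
 h(c) = C1 + 3*log(cos(5*c/7))/5


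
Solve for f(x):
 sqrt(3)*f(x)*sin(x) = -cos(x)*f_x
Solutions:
 f(x) = C1*cos(x)^(sqrt(3))


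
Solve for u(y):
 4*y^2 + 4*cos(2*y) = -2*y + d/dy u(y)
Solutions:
 u(y) = C1 + 4*y^3/3 + y^2 + 2*sin(2*y)


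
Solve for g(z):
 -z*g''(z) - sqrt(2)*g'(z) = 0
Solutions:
 g(z) = C1 + C2*z^(1 - sqrt(2))


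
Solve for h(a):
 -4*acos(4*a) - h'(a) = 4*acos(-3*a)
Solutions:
 h(a) = C1 - 4*a*acos(-3*a) - 4*a*acos(4*a) + sqrt(1 - 16*a^2) - 4*sqrt(1 - 9*a^2)/3


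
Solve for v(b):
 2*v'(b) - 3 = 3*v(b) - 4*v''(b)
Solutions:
 v(b) = C1*exp(b*(-1 + sqrt(13))/4) + C2*exp(-b*(1 + sqrt(13))/4) - 1


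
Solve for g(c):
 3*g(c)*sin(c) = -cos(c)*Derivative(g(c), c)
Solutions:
 g(c) = C1*cos(c)^3


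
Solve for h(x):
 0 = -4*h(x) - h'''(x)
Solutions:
 h(x) = C3*exp(-2^(2/3)*x) + (C1*sin(2^(2/3)*sqrt(3)*x/2) + C2*cos(2^(2/3)*sqrt(3)*x/2))*exp(2^(2/3)*x/2)


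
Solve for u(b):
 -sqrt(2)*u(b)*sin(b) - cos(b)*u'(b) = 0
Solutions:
 u(b) = C1*cos(b)^(sqrt(2))


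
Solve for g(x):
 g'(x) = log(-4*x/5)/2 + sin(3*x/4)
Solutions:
 g(x) = C1 + x*log(-x)/2 - x*log(5)/2 - x/2 + x*log(2) - 4*cos(3*x/4)/3


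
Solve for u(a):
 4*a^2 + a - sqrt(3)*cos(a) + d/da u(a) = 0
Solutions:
 u(a) = C1 - 4*a^3/3 - a^2/2 + sqrt(3)*sin(a)


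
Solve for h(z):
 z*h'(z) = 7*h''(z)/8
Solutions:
 h(z) = C1 + C2*erfi(2*sqrt(7)*z/7)


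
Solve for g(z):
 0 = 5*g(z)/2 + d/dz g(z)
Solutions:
 g(z) = C1*exp(-5*z/2)


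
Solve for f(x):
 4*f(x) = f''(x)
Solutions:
 f(x) = C1*exp(-2*x) + C2*exp(2*x)


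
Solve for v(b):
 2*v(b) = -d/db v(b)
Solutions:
 v(b) = C1*exp(-2*b)


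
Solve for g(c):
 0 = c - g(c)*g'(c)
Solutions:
 g(c) = -sqrt(C1 + c^2)
 g(c) = sqrt(C1 + c^2)


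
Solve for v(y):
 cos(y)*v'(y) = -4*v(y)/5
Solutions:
 v(y) = C1*(sin(y) - 1)^(2/5)/(sin(y) + 1)^(2/5)


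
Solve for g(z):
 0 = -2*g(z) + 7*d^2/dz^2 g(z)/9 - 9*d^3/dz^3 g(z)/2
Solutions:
 g(z) = C1*exp(z*(98*2^(2/3)/(729*sqrt(4774737) + 1592951)^(1/3) + 28 + 2^(1/3)*(729*sqrt(4774737) + 1592951)^(1/3))/486)*sin(2^(1/3)*sqrt(3)*z*(-(729*sqrt(4774737) + 1592951)^(1/3) + 98*2^(1/3)/(729*sqrt(4774737) + 1592951)^(1/3))/486) + C2*exp(z*(98*2^(2/3)/(729*sqrt(4774737) + 1592951)^(1/3) + 28 + 2^(1/3)*(729*sqrt(4774737) + 1592951)^(1/3))/486)*cos(2^(1/3)*sqrt(3)*z*(-(729*sqrt(4774737) + 1592951)^(1/3) + 98*2^(1/3)/(729*sqrt(4774737) + 1592951)^(1/3))/486) + C3*exp(z*(-2^(1/3)*(729*sqrt(4774737) + 1592951)^(1/3) - 98*2^(2/3)/(729*sqrt(4774737) + 1592951)^(1/3) + 14)/243)


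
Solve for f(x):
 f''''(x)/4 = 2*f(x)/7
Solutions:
 f(x) = C1*exp(-14^(3/4)*x/7) + C2*exp(14^(3/4)*x/7) + C3*sin(14^(3/4)*x/7) + C4*cos(14^(3/4)*x/7)


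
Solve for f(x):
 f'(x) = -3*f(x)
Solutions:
 f(x) = C1*exp(-3*x)


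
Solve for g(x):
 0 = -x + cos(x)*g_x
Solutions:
 g(x) = C1 + Integral(x/cos(x), x)


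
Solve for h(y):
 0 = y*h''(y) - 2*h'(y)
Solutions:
 h(y) = C1 + C2*y^3


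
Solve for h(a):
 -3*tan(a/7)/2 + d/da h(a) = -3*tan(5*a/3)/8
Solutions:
 h(a) = C1 - 21*log(cos(a/7))/2 + 9*log(cos(5*a/3))/40


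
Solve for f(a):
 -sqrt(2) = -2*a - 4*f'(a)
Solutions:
 f(a) = C1 - a^2/4 + sqrt(2)*a/4


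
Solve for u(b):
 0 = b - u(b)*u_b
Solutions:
 u(b) = -sqrt(C1 + b^2)
 u(b) = sqrt(C1 + b^2)


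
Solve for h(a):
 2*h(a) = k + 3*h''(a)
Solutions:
 h(a) = C1*exp(-sqrt(6)*a/3) + C2*exp(sqrt(6)*a/3) + k/2


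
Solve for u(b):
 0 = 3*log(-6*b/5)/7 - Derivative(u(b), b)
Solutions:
 u(b) = C1 + 3*b*log(-b)/7 + 3*b*(-log(5) - 1 + log(6))/7


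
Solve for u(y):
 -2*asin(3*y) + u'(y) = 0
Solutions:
 u(y) = C1 + 2*y*asin(3*y) + 2*sqrt(1 - 9*y^2)/3


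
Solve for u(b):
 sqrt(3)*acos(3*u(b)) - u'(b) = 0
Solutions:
 Integral(1/acos(3*_y), (_y, u(b))) = C1 + sqrt(3)*b


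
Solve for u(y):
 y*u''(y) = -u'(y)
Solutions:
 u(y) = C1 + C2*log(y)


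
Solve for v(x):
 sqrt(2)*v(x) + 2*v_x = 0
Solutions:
 v(x) = C1*exp(-sqrt(2)*x/2)


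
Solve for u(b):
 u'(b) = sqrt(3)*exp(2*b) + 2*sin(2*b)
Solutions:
 u(b) = C1 + sqrt(3)*exp(2*b)/2 - cos(2*b)


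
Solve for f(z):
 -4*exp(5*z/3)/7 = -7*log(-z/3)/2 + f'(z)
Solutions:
 f(z) = C1 + 7*z*log(-z)/2 + 7*z*(-log(3) - 1)/2 - 12*exp(5*z/3)/35


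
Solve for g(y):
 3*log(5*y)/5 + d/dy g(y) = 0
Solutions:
 g(y) = C1 - 3*y*log(y)/5 - 3*y*log(5)/5 + 3*y/5


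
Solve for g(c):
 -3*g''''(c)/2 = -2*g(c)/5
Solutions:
 g(c) = C1*exp(-15^(3/4)*sqrt(2)*c/15) + C2*exp(15^(3/4)*sqrt(2)*c/15) + C3*sin(15^(3/4)*sqrt(2)*c/15) + C4*cos(15^(3/4)*sqrt(2)*c/15)


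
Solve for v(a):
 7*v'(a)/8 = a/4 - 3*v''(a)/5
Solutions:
 v(a) = C1 + C2*exp(-35*a/24) + a^2/7 - 48*a/245


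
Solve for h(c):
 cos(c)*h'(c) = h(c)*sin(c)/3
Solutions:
 h(c) = C1/cos(c)^(1/3)


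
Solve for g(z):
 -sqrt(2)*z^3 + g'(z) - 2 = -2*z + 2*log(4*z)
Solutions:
 g(z) = C1 + sqrt(2)*z^4/4 - z^2 + 2*z*log(z) + z*log(16)


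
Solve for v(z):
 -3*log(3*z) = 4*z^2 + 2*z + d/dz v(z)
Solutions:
 v(z) = C1 - 4*z^3/3 - z^2 - 3*z*log(z) - z*log(27) + 3*z


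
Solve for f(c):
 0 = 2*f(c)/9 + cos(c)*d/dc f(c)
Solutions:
 f(c) = C1*(sin(c) - 1)^(1/9)/(sin(c) + 1)^(1/9)


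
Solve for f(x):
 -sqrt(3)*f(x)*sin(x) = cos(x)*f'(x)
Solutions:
 f(x) = C1*cos(x)^(sqrt(3))


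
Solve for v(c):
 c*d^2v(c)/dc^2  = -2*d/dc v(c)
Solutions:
 v(c) = C1 + C2/c


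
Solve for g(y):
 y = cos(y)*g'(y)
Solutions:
 g(y) = C1 + Integral(y/cos(y), y)


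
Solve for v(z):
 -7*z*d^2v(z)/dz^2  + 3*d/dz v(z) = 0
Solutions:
 v(z) = C1 + C2*z^(10/7)


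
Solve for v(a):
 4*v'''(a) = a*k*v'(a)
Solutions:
 v(a) = C1 + Integral(C2*airyai(2^(1/3)*a*k^(1/3)/2) + C3*airybi(2^(1/3)*a*k^(1/3)/2), a)


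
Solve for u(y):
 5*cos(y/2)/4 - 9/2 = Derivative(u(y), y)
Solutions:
 u(y) = C1 - 9*y/2 + 5*sin(y/2)/2


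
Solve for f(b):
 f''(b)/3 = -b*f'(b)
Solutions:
 f(b) = C1 + C2*erf(sqrt(6)*b/2)


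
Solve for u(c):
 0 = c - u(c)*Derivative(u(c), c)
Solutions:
 u(c) = -sqrt(C1 + c^2)
 u(c) = sqrt(C1 + c^2)


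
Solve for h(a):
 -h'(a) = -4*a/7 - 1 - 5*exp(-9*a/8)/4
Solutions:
 h(a) = C1 + 2*a^2/7 + a - 10*exp(-9*a/8)/9


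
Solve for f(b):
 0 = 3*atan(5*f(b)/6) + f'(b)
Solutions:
 Integral(1/atan(5*_y/6), (_y, f(b))) = C1 - 3*b


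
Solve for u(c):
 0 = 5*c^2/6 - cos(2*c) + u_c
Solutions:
 u(c) = C1 - 5*c^3/18 + sin(2*c)/2


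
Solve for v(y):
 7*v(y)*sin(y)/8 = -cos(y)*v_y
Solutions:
 v(y) = C1*cos(y)^(7/8)


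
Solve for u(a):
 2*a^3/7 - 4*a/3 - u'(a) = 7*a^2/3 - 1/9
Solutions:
 u(a) = C1 + a^4/14 - 7*a^3/9 - 2*a^2/3 + a/9


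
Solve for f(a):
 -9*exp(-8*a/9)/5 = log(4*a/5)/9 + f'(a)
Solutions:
 f(a) = C1 - a*log(a)/9 + a*(-2*log(2) + 1 + log(5))/9 + 81*exp(-8*a/9)/40


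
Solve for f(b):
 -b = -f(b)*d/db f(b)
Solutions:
 f(b) = -sqrt(C1 + b^2)
 f(b) = sqrt(C1 + b^2)
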